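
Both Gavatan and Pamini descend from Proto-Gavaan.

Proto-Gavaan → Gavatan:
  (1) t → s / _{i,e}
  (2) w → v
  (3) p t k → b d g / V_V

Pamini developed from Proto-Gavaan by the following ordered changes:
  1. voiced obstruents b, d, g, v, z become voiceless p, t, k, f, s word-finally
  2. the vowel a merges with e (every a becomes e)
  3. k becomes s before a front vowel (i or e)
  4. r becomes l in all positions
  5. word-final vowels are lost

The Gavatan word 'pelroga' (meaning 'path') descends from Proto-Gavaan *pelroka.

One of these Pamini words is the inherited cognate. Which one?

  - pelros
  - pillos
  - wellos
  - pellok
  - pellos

pellos

Pamini: start from *pelroka.
  rule 1: no change — pelroka
  rule 2 (vowel merger): pelroka → pelroke
  rule 3 (palatalisation): pelroke → pelrose
  rule 4 (unconditioned shift): pelrose → pellose
  rule 5 (apocope): pellose → pellos
  ⇒ Pamini pellos
Only 'pellos' matches the regular Pamini development of *pelroka.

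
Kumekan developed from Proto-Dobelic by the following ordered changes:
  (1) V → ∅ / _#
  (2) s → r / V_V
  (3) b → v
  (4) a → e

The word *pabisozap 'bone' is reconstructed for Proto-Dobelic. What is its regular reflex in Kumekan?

pevirozep

Kumekan: *pabisozap
  pabisozap (rule 1 does not apply)
  pabisozap → pabirozap   [rhotacism]
  pabirozap → pavirozap   [unconditioned shift]
  pavirozap → pevirozep   [vowel merger]
  giving Kumekan pevirozep.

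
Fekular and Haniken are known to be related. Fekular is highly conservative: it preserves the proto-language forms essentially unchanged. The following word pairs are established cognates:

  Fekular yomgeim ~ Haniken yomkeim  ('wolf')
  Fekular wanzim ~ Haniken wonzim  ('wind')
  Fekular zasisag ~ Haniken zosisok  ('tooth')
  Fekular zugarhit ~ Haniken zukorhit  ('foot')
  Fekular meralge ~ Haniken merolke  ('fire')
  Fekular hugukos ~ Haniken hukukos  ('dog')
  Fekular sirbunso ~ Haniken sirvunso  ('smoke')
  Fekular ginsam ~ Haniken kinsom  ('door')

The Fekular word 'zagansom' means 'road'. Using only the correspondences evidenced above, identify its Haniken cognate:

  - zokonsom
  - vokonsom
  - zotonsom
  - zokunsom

zasisag ~ zosisok, meralge ~ merolke — Fekular a corresponds to Haniken o after a consonant, before a consonant other than r, m, n, p, b, f, v.
zugarhit ~ zukorhit — Fekular g corresponds to Haniken k between vowels (before a back vowel).
wanzim ~ wonzim — Fekular a corresponds to Haniken o after a consonant, before a nasal.
Applying these to Fekular 'zagansom':
  zagansom → zogansom   (a→o after a consonant, before a consonant other than r, m, n, p, b, f, v)
  zogansom → zokansom   (g→k between vowels (before a back vowel))
  zokansom → zokonsom   (a→o after a consonant, before a nasal)
So the Haniken cognate is 'zokonsom'.

zokonsom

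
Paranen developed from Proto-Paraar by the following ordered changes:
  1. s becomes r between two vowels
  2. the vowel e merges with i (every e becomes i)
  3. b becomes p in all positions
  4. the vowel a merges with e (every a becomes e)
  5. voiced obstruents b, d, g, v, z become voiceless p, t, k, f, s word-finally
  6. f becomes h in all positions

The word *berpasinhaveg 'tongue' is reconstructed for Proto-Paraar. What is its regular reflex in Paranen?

pirperinhevik

Paranen: *berpasinhaveg > berparinhaveg > birparinhavig > pirparinhavig > pirperinhevig > pirperinhevik  (by rhotacism, vowel merger, unconditioned shift, vowel merger, final devoicing)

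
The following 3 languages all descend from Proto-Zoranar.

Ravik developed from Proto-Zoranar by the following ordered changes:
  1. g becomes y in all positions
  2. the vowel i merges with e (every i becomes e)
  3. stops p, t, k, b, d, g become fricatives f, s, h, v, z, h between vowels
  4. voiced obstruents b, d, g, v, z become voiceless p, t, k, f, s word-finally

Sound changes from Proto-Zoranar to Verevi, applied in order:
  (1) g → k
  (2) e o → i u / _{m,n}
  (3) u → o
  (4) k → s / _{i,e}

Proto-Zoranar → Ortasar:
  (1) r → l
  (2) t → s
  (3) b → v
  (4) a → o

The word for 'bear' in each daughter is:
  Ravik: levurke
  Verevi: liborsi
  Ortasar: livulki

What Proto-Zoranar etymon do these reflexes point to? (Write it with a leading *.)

*liburki

Position 4: Ravik has u, Verevi has o, Ortasar has u. Ravik preserves u here (none of its changes turn any other segment into u), so the proto-segment is *u.
Position 6: Ravik has k, Verevi has s, Ortasar has k. Ravik preserves k here (none of its changes turn any other segment into k), so the proto-segment is *k.
Position 5: Ravik has r, Verevi has r, Ortasar has l. Ravik preserves r here (none of its changes turn any other segment into r), so the proto-segment is *r.
Verify the candidate proto-form against each daughter:
Ravik: *liburki > leburke > levurke  (by vowel merger, intervocalic lenition)
Verevi: *liburki
  liburki (rule 1 does not apply)
  liburki (rule 2 does not apply)
  liburki → liborki   [vowel merger]
  liborki → liborsi   [palatalisation]
  giving Verevi liborsi.
Ortasar: *liburki > libulki > livulki  (by unconditioned shift, unconditioned shift)
*liburki is the unique common source.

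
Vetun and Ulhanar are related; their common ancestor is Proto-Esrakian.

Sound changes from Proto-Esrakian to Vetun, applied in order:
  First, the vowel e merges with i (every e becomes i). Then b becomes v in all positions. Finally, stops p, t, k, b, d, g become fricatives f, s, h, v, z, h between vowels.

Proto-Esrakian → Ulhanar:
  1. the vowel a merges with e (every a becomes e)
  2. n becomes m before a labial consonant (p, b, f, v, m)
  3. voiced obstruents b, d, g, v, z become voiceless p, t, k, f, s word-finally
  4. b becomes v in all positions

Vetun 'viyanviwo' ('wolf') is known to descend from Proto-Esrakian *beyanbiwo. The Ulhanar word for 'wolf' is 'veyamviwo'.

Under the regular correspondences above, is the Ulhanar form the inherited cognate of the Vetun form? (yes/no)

no

Derive the expected Ulhanar reflex of *beyanbiwo:
Ulhanar: *beyanbiwo > beyenbiwo > beyembiwo > veyemviwo  (by vowel merger, nasal place assimilation, unconditioned shift)
The regular Ulhanar reflex would be 'veyemviwo', but the attested form is 'veyamviwo'. The correspondence is irregular, so they are not cognates (the Ulhanar form has a different source).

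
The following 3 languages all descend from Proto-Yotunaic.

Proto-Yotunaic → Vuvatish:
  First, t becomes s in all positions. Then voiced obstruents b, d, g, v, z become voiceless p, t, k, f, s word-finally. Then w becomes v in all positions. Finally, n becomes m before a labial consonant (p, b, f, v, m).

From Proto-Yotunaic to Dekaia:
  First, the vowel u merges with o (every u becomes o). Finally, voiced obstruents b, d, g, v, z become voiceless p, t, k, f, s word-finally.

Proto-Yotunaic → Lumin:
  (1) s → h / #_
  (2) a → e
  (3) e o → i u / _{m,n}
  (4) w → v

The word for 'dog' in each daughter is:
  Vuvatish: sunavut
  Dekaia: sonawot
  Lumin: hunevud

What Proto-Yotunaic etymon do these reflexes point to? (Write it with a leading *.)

Position 5: Vuvatish has v, Dekaia has w, Lumin has v. Dekaia preserves w here (none of its changes turn any other segment into w), so the proto-segment is *w.
Position 7: Vuvatish has t, Dekaia has t, Lumin has d. Lumin preserves d here (none of its changes turn any other segment into d), so the proto-segment is *d.
Position 2: Vuvatish has u, Dekaia has o, Lumin has u. Vuvatish preserves u here (none of its changes turn any other segment into u), so the proto-segment is *u.
Continuing position by position gives *sunawud; check it forward:
Vuvatish: *sunawud
  sunawud (rule 1 does not apply)
  sunawud → sunawut   [final devoicing]
  sunawut → sunavut   [unconditioned shift]
  sunavut (rule 4 does not apply)
  giving Vuvatish sunavut.
Dekaia: start from *sunawud.
  rule 1 (vowel merger): sunawud → sonawod
  rule 2 (final devoicing): sonawod → sonawot
  ⇒ Dekaia sonawot
Lumin: start from *sunawud.
  rule 1 (debuccalisation): sunawud → hunawud
  rule 2 (vowel merger): hunawud → hunewud
  rule 3: no change — hunewud
  rule 4 (unconditioned shift): hunewud → hunevud
  ⇒ Lumin hunevud
Only *sunawud yields all of Vuvatish sunavut, Dekaia sonawot, Lumin hunevud.

*sunawud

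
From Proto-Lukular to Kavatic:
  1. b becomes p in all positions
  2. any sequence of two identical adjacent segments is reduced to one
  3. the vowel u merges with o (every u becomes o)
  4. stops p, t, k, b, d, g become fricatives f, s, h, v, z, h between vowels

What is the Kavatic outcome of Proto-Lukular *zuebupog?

Kavatic: *zuebupog > zuepupog > zoepopog > zoefofog  (by unconditioned shift, vowel merger, intervocalic lenition)

zoefofog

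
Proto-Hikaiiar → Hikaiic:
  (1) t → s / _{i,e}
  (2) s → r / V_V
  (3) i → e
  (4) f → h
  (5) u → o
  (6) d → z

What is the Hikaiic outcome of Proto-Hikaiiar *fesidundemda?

herezonzemza

Hikaiic: *fesidundemda
  fesidundemda (rule 1 does not apply)
  fesidundemda → feridundemda   [rhotacism]
  feridundemda → feredundemda   [vowel merger]
  feredundemda → heredundemda   [unconditioned shift]
  heredundemda → heredondemda   [vowel merger]
  heredondemda → herezonzemza   [unconditioned shift]
  giving Hikaiic herezonzemza.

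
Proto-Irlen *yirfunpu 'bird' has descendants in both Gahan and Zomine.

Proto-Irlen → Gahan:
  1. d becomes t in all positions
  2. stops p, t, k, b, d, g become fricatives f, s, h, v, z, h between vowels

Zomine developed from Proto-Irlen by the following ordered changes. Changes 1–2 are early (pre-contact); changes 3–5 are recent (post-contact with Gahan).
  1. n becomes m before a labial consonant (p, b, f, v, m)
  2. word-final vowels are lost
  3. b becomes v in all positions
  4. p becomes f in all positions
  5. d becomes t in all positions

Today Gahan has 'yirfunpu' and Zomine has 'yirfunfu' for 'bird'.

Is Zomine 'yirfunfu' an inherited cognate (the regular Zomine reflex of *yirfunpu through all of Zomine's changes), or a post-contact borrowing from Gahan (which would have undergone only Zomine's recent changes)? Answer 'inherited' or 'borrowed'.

If inherited, *yirfunpu would pass through all of Zomine's changes:
Zomine: *yirfunpu
  yirfunpu → yirfumpu   [nasal place assimilation]
  yirfumpu → yirfump   [apocope]
  yirfump (rule 3 does not apply)
  yirfump → yirfumf   [unconditioned shift]
  yirfumf (rule 5 does not apply)
  giving Zomine yirfumf.
If borrowed from Gahan 'yirfunpu' after the early changes, it would undergo only the recent ones:
  rule 3 (unconditioned shift): no change (yirfunpu)
  rule 4 (unconditioned shift): yirfunpu → yirfunfu
  rule 5 (unconditioned shift): no change (yirfunfu)
  ⇒ as a loan: yirfunfu
Zomine 'yirfunfu' matches the loan outcome 'yirfunfu', not the inherited 'yirfumf' — it skipped the early Zomine changes, so it was borrowed from Gahan.

borrowed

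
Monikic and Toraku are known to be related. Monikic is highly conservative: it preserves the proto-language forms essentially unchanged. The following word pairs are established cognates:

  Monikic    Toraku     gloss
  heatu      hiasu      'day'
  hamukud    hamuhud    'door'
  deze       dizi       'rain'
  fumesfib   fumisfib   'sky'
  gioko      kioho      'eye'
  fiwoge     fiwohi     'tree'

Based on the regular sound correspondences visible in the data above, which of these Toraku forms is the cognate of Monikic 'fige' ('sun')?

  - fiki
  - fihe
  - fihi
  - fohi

fihi

fiwoge ~ fiwohi — Monikic g corresponds to Toraku h between vowels (before a front vowel).
deze ~ dizi, fiwoge ~ fiwohi — Monikic e corresponds to Toraku i word-finally.
Applying these to Monikic 'fige':
  fige → fihe   (g→h between vowels (before a front vowel))
  fihe → fihi   (e→i word-finally)
So the Toraku cognate is 'fihi'.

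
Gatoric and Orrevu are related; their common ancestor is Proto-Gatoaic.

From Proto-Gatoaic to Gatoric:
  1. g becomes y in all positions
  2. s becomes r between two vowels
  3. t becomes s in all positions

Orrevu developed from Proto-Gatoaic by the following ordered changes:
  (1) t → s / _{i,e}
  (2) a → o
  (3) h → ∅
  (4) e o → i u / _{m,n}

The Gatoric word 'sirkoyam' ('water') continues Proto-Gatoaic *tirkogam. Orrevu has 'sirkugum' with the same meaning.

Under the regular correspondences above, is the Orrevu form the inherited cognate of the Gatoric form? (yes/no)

no

Derive the expected Orrevu reflex of *tirkogam:
Orrevu: *tirkogam
  tirkogam → sirkogam   [palatalisation]
  sirkogam → sirkogom   [vowel merger]
  sirkogom (rule 3 does not apply)
  sirkogom → sirkogum   [pre-nasal raising]
  giving Orrevu sirkogum.
The regular Orrevu reflex would be 'sirkogum', but the attested form is 'sirkugum'. The correspondence is irregular, so they are not cognates (the Orrevu form has a different source).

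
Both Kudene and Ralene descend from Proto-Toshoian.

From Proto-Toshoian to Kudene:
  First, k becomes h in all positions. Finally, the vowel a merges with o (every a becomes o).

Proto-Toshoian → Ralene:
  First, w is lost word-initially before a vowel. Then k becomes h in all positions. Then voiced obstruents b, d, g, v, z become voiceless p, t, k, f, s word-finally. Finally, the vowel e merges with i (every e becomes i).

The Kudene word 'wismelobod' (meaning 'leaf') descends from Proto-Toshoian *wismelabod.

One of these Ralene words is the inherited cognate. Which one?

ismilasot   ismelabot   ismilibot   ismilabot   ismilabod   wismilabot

ismilabot

Ralene: *wismelabod
  wismelabod → ismelabod   [glide loss]
  ismelabod (rule 2 does not apply)
  ismelabod → ismelabot   [final devoicing]
  ismelabot → ismilabot   [vowel merger]
  giving Ralene ismilabot.
The other candidates each miss or misapply at least one Ralene change.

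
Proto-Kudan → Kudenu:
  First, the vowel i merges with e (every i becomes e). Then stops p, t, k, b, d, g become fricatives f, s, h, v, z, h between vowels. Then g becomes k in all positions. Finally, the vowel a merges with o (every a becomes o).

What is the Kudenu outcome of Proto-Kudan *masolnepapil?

Kudenu: *masolnepapil > masolnepapel > masolnefafel > mosolnefofel  (by vowel merger, intervocalic lenition, vowel merger)

mosolnefofel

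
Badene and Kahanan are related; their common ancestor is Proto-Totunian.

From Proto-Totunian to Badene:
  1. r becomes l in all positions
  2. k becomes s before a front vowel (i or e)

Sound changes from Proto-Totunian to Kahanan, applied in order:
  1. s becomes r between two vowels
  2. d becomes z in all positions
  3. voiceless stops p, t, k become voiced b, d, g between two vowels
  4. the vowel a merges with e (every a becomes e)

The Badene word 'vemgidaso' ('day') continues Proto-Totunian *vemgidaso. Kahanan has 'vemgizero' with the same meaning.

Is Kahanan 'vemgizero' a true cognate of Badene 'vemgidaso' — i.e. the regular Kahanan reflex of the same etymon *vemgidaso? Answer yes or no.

Derive the expected Kahanan reflex of *vemgidaso:
Kahanan: start from *vemgidaso.
  rule 1 (rhotacism): vemgidaso → vemgidaro
  rule 2 (unconditioned shift): vemgidaro → vemgizaro
  rule 3: no change — vemgizaro
  rule 4 (vowel merger): vemgizaro → vemgizero
  ⇒ Kahanan vemgizero
Kahanan 'vemgizero' matches the regular reflex exactly, so the pair is cognate.

yes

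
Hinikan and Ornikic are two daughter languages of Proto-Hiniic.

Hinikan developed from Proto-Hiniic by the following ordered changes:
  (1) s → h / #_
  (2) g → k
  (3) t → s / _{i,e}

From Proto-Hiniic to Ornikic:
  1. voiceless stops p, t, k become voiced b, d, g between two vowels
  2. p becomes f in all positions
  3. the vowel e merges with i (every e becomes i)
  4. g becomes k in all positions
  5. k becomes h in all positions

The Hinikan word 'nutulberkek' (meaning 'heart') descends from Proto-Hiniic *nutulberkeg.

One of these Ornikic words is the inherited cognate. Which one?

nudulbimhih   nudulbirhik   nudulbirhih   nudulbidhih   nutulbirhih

nudulbirhih

Ornikic: *nutulberkeg
  nutulberkeg → nudulberkeg   [intervocalic voicing]
  nudulberkeg (rule 2 does not apply)
  nudulberkeg → nudulbirkig   [vowel merger]
  nudulbirkig → nudulbirkik   [unconditioned shift]
  nudulbirkik → nudulbirhih   [unconditioned shift]
  giving Ornikic nudulbirhih.
Among the options, 'nudulbirhih' alone shows every Ornikic change applied in order.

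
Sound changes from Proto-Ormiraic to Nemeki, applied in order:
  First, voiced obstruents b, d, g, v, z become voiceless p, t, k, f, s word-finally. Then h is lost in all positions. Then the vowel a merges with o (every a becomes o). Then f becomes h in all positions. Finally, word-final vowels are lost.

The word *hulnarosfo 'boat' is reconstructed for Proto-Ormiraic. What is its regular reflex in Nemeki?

Nemeki: start from *hulnarosfo.
  rule 1: no change — hulnarosfo
  rule 2 (h-loss): hulnarosfo → ulnarosfo
  rule 3 (vowel merger): ulnarosfo → ulnorosfo
  rule 4 (unconditioned shift): ulnorosfo → ulnorosho
  rule 5 (apocope): ulnorosho → ulnorosh
  ⇒ Nemeki ulnorosh

ulnorosh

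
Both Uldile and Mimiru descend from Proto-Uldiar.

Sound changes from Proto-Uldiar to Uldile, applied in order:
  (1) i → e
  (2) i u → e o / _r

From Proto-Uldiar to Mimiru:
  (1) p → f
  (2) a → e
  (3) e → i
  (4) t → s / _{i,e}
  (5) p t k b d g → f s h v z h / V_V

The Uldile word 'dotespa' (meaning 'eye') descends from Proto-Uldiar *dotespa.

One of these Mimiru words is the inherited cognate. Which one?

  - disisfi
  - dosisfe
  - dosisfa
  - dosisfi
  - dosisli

dosisfi

Mimiru: *dotespa
  dotespa → dotesfa   [unconditioned shift]
  dotesfa → dotesfe   [vowel merger]
  dotesfe → dotisfi   [vowel merger]
  dotisfi → dosisfi   [palatalisation]
  dosisfi (rule 5 does not apply)
  giving Mimiru dosisfi.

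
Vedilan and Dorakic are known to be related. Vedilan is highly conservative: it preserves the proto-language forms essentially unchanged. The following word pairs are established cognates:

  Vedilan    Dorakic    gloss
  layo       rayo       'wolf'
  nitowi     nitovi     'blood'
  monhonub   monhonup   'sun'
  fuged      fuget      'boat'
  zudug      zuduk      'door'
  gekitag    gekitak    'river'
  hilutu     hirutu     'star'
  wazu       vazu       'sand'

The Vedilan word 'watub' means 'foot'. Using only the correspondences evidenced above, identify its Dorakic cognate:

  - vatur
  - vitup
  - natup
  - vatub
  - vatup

wazu ~ vazu — Vedilan w corresponds to Dorakic v word-initially before a back vowel.
monhonub ~ monhonup — Vedilan b corresponds to Dorakic p word-finally.
Applying these to Vedilan 'watub':
  watub → vatub   (w→v word-initially before a back vowel)
  vatub → vatup   (b→p word-finally)
So the Dorakic cognate is 'vatup'.

vatup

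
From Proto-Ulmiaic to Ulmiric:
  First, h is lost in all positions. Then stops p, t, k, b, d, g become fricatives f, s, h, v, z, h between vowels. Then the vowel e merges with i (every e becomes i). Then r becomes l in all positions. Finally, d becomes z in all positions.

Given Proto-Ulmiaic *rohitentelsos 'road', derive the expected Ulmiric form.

loisintilsos

Ulmiric: start from *rohitentelsos.
  rule 1 (h-loss): rohitentelsos → roitentelsos
  rule 2 (intervocalic lenition): roitentelsos → roisentelsos
  rule 3 (vowel merger): roisentelsos → roisintilsos
  rule 4 (unconditioned shift): roisintilsos → loisintilsos
  rule 5: no change — loisintilsos
  ⇒ Ulmiric loisintilsos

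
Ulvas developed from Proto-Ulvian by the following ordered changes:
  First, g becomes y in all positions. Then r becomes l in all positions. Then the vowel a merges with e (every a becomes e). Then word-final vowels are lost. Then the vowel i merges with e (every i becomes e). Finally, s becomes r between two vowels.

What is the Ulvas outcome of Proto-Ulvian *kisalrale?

kerellel

Ulvas: *kisalrale > kisallale > kisellele > kisellel > kesellel > kerellel  (by unconditioned shift, vowel merger, apocope, vowel merger, rhotacism)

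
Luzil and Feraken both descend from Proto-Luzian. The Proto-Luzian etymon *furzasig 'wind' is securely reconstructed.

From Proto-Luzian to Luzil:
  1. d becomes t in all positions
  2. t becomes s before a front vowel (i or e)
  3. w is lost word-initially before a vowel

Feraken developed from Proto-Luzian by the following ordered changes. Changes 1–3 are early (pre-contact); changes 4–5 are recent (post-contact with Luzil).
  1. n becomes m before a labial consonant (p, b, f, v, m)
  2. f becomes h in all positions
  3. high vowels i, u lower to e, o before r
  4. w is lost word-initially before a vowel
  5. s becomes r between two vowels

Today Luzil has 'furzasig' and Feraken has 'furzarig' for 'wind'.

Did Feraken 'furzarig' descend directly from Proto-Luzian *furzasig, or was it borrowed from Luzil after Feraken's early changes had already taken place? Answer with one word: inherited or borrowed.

borrowed

If inherited, *furzasig would pass through all of Feraken's changes:
Feraken: *furzasig > hurzasig > horzasig > horzarig  (by unconditioned shift, pre-rhotic lowering, rhotacism)
If borrowed from Luzil 'furzasig' after the early changes, it would undergo only the recent ones:
  rule 4 (glide loss): no change (furzasig)
  rule 5 (rhotacism): furzasig → furzarig
  ⇒ as a loan: furzarig
Feraken 'furzarig' matches the loan outcome 'furzarig', not the inherited 'horzarig' — it skipped the early Feraken changes, so it was borrowed from Luzil.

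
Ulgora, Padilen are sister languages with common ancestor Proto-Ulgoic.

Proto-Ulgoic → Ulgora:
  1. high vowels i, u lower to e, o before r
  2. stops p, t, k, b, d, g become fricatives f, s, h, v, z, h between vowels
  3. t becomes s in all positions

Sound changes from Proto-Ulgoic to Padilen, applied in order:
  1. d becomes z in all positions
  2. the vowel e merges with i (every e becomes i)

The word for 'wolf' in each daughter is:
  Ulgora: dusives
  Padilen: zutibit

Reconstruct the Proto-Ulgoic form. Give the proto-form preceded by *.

Position 6: Ulgora has e, Padilen has i. Taking the neighbouring segments as reconstructed: Ulgora e can only go back to *e; Padilen i could go back to *e or *i — the one source consistent with every daughter is *e.
Position 1: Ulgora has d, Padilen has z. Ulgora preserves d here (none of its changes turn any other segment into d), so the proto-segment is *d.
This points to *dutibet. Verify forward in each daughter:
Ulgora: start from *dutibet.
  rule 1: no change — dutibet
  rule 2 (intervocalic lenition): dutibet → dusivet
  rule 3 (unconditioned shift): dusivet → dusives
  ⇒ Ulgora dusives
Padilen: start from *dutibet.
  rule 1 (unconditioned shift): dutibet → zutibet
  rule 2 (vowel merger): zutibet → zutibit
  ⇒ Padilen zutibit
*dutibet is the unique common source.

*dutibet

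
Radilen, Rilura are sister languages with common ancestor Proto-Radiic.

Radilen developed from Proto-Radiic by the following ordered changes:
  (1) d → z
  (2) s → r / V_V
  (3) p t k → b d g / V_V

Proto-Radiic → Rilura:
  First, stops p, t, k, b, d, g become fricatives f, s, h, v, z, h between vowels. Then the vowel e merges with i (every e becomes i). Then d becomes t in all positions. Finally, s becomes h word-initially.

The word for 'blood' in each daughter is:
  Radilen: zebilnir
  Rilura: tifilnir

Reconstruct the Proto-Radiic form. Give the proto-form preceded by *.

Position 1: Radilen has z, Rilura has t. Taking the neighbouring segments as reconstructed: Radilen z could go back to *d or *z; Rilura t could go back to *t or *d — the one source consistent with every daughter is *d.
Position 2: Radilen has e, Rilura has i. Radilen preserves e here (none of its changes turn any other segment into e), so the proto-segment is *e.
Verify the candidate proto-form against each daughter:
Radilen: start from *depilnir.
  rule 1 (unconditioned shift): depilnir → zepilnir
  rule 2: no change — zepilnir
  rule 3 (intervocalic voicing): zepilnir → zebilnir
  ⇒ Radilen zebilnir
Rilura: *depilnir
  depilnir → defilnir   [intervocalic lenition]
  defilnir → difilnir   [vowel merger]
  difilnir → tifilnir   [unconditioned shift]
  tifilnir (rule 4 does not apply)
  giving Rilura tifilnir.
Only *depilnir yields all of Radilen zebilnir, Rilura tifilnir.

*depilnir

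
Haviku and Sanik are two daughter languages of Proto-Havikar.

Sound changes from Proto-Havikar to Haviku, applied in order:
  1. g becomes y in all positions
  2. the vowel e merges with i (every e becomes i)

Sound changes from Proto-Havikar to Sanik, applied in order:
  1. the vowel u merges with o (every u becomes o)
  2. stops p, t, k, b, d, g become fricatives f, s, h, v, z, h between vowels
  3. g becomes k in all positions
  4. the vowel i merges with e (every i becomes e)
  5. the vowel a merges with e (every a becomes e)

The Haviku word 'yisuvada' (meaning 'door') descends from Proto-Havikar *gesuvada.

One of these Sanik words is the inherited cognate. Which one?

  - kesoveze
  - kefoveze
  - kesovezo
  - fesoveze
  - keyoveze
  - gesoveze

kesoveze

Sanik: *gesuvada > gesovada > gesovaza > kesovaza > kesoveze  (by vowel merger, intervocalic lenition, unconditioned shift, vowel merger)
The other candidates each miss or misapply at least one Sanik change.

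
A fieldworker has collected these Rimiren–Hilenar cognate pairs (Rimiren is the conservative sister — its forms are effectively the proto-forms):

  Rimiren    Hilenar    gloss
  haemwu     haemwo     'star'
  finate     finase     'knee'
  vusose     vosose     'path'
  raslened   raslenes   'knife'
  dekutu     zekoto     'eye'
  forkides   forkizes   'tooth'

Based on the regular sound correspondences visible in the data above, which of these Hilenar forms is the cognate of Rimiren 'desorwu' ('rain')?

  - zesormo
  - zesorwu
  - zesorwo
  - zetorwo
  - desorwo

dekutu ~ zekoto — Rimiren d corresponds to Hilenar z word-initially before a front vowel.
haemwu ~ haemwo, dekutu ~ zekoto — Rimiren u corresponds to Hilenar o word-finally.
Applying these to Rimiren 'desorwu':
  desorwu → zesorwu   (d→z word-initially before a front vowel)
  zesorwu → zesorwo   (u→o word-finally)
So the Hilenar cognate is 'zesorwo'.

zesorwo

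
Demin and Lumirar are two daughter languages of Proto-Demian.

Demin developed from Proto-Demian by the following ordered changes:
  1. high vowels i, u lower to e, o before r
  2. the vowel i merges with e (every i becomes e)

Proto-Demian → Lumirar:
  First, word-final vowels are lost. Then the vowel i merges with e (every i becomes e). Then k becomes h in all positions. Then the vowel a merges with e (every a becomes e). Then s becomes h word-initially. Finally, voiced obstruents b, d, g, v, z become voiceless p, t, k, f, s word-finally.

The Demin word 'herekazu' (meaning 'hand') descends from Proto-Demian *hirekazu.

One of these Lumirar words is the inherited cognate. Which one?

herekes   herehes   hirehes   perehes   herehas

herehes

Lumirar: *hirekazu > hirekaz > herekaz > herehaz > herehez > herehes  (by apocope, vowel merger, unconditioned shift, vowel merger, final devoicing)
Among the options, 'herehes' alone shows every Lumirar change applied in order.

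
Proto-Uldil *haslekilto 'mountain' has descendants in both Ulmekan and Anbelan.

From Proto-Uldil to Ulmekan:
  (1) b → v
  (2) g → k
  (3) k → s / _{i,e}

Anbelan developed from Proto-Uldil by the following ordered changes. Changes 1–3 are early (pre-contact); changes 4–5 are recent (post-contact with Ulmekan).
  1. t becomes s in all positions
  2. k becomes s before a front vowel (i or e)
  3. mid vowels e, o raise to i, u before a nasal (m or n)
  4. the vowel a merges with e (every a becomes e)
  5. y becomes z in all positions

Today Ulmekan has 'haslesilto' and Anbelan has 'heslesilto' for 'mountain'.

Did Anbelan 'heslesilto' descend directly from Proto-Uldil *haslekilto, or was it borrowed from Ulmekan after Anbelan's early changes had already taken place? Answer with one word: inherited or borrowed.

borrowed

If inherited, *haslekilto would pass through all of Anbelan's changes:
Anbelan: *haslekilto > haslekilso > haslesilso > heslesilso  (by unconditioned shift, palatalisation, vowel merger)
If borrowed from Ulmekan 'haslesilto' after the early changes, it would undergo only the recent ones:
  rule 4 (vowel merger): haslesilto → heslesilto
  rule 5 (unconditioned shift): no change (heslesilto)
  ⇒ as a loan: heslesilto
Anbelan 'heslesilto' matches the loan outcome 'heslesilto', not the inherited 'heslesilso' — it skipped the early Anbelan changes, so it was borrowed from Ulmekan.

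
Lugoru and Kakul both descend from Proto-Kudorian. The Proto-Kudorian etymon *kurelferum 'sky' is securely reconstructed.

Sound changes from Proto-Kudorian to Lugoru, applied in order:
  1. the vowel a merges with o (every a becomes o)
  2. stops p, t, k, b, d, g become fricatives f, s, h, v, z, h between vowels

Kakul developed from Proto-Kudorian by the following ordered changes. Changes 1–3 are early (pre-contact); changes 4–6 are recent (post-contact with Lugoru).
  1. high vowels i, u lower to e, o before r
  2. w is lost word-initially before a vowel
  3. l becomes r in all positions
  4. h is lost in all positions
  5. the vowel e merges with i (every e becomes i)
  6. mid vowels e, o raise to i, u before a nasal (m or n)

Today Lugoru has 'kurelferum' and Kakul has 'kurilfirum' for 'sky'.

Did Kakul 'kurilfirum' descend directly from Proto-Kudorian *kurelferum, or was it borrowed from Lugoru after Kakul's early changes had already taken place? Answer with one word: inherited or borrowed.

borrowed

If inherited, *kurelferum would pass through all of Kakul's changes:
Kakul: start from *kurelferum.
  rule 1 (pre-rhotic lowering): kurelferum → korelferum
  rule 2: no change — korelferum
  rule 3 (unconditioned shift): korelferum → korerferum
  rule 4: no change — korerferum
  rule 5 (vowel merger): korerferum → korirfirum
  rule 6: no change — korirfirum
  ⇒ Kakul korirfirum
If borrowed from Lugoru 'kurelferum' after the early changes, it would undergo only the recent ones:
  rule 4 (h-loss): no change (kurelferum)
  rule 5 (vowel merger): kurelferum → kurilfirum
  rule 6 (pre-nasal raising): no change (kurilfirum)
  ⇒ as a loan: kurilfirum
Kakul 'kurilfirum' matches the loan outcome 'kurilfirum', not the inherited 'korirfirum' — it skipped the early Kakul changes, so it was borrowed from Lugoru.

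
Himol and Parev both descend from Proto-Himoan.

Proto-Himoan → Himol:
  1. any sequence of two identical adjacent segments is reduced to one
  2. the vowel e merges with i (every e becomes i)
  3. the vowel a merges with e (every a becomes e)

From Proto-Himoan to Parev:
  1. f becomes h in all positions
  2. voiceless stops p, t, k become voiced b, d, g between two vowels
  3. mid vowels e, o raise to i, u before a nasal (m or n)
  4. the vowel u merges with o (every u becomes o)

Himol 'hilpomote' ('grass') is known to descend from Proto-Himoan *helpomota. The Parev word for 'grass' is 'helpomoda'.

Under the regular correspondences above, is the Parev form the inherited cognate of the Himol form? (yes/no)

Derive the expected Parev reflex of *helpomota:
Parev: *helpomota > helpomoda > helpumoda > helpomoda  (by intervocalic voicing, pre-nasal raising, vowel merger)
Parev 'helpomoda' matches the regular reflex exactly, so the pair is cognate.

yes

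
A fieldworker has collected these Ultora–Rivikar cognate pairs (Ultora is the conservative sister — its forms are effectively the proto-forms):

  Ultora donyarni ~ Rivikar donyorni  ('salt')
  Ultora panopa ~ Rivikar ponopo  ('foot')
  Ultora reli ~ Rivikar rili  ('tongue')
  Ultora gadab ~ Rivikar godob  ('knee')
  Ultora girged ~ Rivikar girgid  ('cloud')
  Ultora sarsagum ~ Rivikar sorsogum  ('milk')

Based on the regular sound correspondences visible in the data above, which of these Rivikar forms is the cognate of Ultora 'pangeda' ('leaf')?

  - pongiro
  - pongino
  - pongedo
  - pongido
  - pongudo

pongido

panopa ~ ponopo — Ultora a corresponds to Rivikar o after a consonant, before a nasal.
reli ~ rili, girged ~ girgid — Ultora e corresponds to Rivikar i after a consonant, before a consonant other than r, m, n, p, b, f, v.
panopa ~ ponopo — Ultora a corresponds to Rivikar o word-finally.
Applying these to Ultora 'pangeda':
  pangeda → pongeda   (a→o after a consonant, before a nasal)
  pongeda → pongida   (e→i after a consonant, before a consonant other than r, m, n, p, b, f, v)
  pongida → pongido   (a→o word-finally)
So the Rivikar cognate is 'pongido'.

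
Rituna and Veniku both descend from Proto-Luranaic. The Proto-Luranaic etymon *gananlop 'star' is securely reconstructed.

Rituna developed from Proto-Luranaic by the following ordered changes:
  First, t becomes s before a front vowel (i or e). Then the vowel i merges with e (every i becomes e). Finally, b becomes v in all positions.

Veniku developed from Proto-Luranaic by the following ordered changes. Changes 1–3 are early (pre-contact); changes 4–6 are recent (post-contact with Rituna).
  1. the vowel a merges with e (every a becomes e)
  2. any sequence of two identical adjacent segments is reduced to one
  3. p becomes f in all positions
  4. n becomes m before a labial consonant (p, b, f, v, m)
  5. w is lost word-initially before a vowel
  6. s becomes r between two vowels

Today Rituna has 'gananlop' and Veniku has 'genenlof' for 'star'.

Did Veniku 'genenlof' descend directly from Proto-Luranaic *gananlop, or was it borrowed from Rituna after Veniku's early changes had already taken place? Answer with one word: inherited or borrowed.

If inherited, *gananlop would pass through all of Veniku's changes:
Veniku: *gananlop
  gananlop → genenlop   [vowel merger]
  genenlop (rule 2 does not apply)
  genenlop → genenlof   [unconditioned shift]
  genenlof (rule 4 does not apply)
  genenlof (rule 5 does not apply)
  genenlof (rule 6 does not apply)
  giving Veniku genenlof.
If borrowed from Rituna 'gananlop' after the early changes, it would undergo only the recent ones:
  rule 4 (nasal place assimilation): no change (gananlop)
  rule 5 (glide loss): no change (gananlop)
  rule 6 (rhotacism): no change (gananlop)
  ⇒ as a loan: gananlop
Veniku 'genenlof' matches the inherited outcome exactly, so it is an inherited cognate, not a loan.

inherited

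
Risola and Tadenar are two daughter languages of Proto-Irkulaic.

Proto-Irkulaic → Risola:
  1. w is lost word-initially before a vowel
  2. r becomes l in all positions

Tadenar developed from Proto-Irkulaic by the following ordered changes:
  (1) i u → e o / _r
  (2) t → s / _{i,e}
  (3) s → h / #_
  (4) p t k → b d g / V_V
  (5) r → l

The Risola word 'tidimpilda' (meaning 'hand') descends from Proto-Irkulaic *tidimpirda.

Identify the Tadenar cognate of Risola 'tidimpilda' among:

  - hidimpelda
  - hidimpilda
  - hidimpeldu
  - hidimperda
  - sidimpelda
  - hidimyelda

Tadenar: *tidimpirda > tidimperda > sidimperda > hidimperda > hidimpelda  (by pre-rhotic lowering, palatalisation, debuccalisation, unconditioned shift)
Among the options, 'hidimpelda' alone shows every Tadenar change applied in order.

hidimpelda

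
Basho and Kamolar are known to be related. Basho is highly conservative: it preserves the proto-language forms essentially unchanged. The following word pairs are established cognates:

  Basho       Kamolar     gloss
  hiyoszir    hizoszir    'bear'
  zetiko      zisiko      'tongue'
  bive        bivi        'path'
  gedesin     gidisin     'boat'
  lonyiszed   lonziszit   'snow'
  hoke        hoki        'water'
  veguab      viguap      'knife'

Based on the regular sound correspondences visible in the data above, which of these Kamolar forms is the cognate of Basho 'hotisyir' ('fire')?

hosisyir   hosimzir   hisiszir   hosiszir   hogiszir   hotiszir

zetiko ~ zisiko — Basho t corresponds to Kamolar s between vowels (before a front vowel).
lonyiszed ~ lonziszit — Basho y corresponds to Kamolar z after a consonant, before a front vowel.
Applying these to Basho 'hotisyir':
  hotisyir → hosisyir   (t→s between vowels (before a front vowel))
  hosisyir → hosiszir   (y→z after a consonant, before a front vowel)
So the Kamolar cognate is 'hosiszir'.

hosiszir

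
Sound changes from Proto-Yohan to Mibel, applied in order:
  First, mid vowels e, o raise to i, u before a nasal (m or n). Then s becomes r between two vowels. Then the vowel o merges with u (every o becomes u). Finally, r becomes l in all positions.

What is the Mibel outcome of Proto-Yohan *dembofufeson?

Mibel: *dembofufeson
  dembofufeson → dimbofufesun   [pre-nasal raising]
  dimbofufesun → dimbofuferun   [rhotacism]
  dimbofuferun → dimbufuferun   [vowel merger]
  dimbufuferun → dimbufufelun   [unconditioned shift]
  giving Mibel dimbufufelun.

dimbufufelun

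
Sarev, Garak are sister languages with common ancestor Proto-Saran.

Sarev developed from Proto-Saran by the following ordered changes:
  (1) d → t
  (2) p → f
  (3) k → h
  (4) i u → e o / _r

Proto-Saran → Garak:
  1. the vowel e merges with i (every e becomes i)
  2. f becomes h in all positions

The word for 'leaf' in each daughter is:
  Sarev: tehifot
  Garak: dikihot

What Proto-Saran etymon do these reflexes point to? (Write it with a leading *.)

*dekifot

Position 5: Sarev has f, Garak has h. Taking the neighbouring segments as reconstructed: Sarev f could go back to *p or *f; Garak h could go back to *f or *h — the one source consistent with every daughter is *f.
Position 1: Sarev has t, Garak has d. Garak preserves d here (none of its changes turn any other segment into d), so the proto-segment is *d.
Continuing position by position gives *dekifot; check it forward:
Sarev: start from *dekifot.
  rule 1 (unconditioned shift): dekifot → tekifot
  rule 2: no change — tekifot
  rule 3 (unconditioned shift): tekifot → tehifot
  rule 4: no change — tehifot
  ⇒ Sarev tehifot
Garak: *dekifot
  dekifot → dikifot   [vowel merger]
  dikifot → dikihot   [unconditioned shift]
  giving Garak dikihot.
*dekifot is the unique common source.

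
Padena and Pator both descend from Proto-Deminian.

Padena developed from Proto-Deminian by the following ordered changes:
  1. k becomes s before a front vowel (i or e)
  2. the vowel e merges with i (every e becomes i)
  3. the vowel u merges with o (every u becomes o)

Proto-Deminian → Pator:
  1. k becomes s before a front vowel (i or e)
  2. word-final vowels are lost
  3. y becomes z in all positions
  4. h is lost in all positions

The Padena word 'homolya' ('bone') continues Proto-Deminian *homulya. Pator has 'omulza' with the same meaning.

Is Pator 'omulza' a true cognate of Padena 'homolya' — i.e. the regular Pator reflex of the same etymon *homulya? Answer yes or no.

no

Derive the expected Pator reflex of *homulya:
Pator: *homulya
  homulya (rule 1 does not apply)
  homulya → homuly   [apocope]
  homuly → homulz   [unconditioned shift]
  homulz → omulz   [h-loss]
  giving Pator omulz.
The regular Pator reflex would be 'omulz', but the attested form is 'omulza'. The correspondence is irregular, so they are not cognates (the Pator form has a different source).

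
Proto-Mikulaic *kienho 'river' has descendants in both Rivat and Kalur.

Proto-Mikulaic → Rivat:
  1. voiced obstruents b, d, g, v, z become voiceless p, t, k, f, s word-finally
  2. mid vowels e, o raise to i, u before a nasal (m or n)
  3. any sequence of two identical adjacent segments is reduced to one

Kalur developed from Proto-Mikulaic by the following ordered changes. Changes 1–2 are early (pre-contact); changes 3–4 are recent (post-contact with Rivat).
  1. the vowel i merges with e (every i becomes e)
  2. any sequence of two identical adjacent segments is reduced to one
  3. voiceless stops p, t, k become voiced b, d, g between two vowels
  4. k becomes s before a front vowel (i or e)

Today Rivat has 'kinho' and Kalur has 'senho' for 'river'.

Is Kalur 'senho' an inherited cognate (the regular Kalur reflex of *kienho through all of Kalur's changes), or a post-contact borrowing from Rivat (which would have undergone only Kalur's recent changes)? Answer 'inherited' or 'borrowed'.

If inherited, *kienho would pass through all of Kalur's changes:
Kalur: *kienho > keenho > kenho > senho  (by vowel merger, degemination, palatalisation)
If borrowed from Rivat 'kinho' after the early changes, it would undergo only the recent ones:
  rule 3 (intervocalic voicing): no change (kinho)
  rule 4 (palatalisation): kinho → sinho
  ⇒ as a loan: sinho
Kalur 'senho' matches the inherited outcome exactly, so it is an inherited cognate, not a loan.

inherited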